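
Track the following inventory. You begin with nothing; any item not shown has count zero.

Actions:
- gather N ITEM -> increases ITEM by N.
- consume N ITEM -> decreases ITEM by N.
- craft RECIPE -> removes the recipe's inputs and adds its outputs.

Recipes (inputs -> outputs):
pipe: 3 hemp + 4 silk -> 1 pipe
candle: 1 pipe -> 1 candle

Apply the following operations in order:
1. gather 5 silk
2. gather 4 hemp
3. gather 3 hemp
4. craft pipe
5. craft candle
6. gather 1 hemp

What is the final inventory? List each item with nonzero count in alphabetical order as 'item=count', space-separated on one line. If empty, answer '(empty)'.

Answer: candle=1 hemp=5 silk=1

Derivation:
After 1 (gather 5 silk): silk=5
After 2 (gather 4 hemp): hemp=4 silk=5
After 3 (gather 3 hemp): hemp=7 silk=5
After 4 (craft pipe): hemp=4 pipe=1 silk=1
After 5 (craft candle): candle=1 hemp=4 silk=1
After 6 (gather 1 hemp): candle=1 hemp=5 silk=1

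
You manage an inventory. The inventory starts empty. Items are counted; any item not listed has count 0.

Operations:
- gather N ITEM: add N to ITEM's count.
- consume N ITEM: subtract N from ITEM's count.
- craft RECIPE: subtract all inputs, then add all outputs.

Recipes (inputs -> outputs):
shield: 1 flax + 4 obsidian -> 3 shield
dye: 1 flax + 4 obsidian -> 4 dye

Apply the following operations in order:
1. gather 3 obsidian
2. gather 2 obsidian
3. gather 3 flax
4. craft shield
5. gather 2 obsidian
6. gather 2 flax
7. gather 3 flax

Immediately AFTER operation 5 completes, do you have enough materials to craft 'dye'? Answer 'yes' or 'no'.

After 1 (gather 3 obsidian): obsidian=3
After 2 (gather 2 obsidian): obsidian=5
After 3 (gather 3 flax): flax=3 obsidian=5
After 4 (craft shield): flax=2 obsidian=1 shield=3
After 5 (gather 2 obsidian): flax=2 obsidian=3 shield=3

Answer: no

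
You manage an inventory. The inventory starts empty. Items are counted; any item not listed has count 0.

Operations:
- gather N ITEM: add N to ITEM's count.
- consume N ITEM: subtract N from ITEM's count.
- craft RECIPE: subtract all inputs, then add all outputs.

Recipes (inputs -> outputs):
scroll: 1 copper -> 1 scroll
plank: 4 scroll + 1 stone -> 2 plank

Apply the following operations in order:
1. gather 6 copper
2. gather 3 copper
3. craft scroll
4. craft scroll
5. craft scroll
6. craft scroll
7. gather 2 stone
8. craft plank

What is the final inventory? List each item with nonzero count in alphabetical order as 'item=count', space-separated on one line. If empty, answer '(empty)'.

Answer: copper=5 plank=2 stone=1

Derivation:
After 1 (gather 6 copper): copper=6
After 2 (gather 3 copper): copper=9
After 3 (craft scroll): copper=8 scroll=1
After 4 (craft scroll): copper=7 scroll=2
After 5 (craft scroll): copper=6 scroll=3
After 6 (craft scroll): copper=5 scroll=4
After 7 (gather 2 stone): copper=5 scroll=4 stone=2
After 8 (craft plank): copper=5 plank=2 stone=1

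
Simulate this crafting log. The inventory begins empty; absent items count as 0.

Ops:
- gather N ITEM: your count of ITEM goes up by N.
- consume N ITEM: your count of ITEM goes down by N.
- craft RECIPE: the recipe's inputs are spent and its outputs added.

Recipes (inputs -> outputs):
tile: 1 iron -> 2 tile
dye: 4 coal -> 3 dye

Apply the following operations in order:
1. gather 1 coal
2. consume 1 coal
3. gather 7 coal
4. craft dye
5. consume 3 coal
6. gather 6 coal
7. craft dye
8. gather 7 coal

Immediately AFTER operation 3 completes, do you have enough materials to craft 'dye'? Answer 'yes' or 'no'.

Answer: yes

Derivation:
After 1 (gather 1 coal): coal=1
After 2 (consume 1 coal): (empty)
After 3 (gather 7 coal): coal=7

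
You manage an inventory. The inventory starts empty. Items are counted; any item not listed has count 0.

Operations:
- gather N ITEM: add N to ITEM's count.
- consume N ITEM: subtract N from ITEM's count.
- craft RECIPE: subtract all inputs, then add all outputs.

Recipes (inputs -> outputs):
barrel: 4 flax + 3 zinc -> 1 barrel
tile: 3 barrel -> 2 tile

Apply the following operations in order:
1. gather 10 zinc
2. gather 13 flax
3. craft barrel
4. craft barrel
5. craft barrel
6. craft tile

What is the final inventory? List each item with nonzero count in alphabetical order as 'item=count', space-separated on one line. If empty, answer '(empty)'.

Answer: flax=1 tile=2 zinc=1

Derivation:
After 1 (gather 10 zinc): zinc=10
After 2 (gather 13 flax): flax=13 zinc=10
After 3 (craft barrel): barrel=1 flax=9 zinc=7
After 4 (craft barrel): barrel=2 flax=5 zinc=4
After 5 (craft barrel): barrel=3 flax=1 zinc=1
After 6 (craft tile): flax=1 tile=2 zinc=1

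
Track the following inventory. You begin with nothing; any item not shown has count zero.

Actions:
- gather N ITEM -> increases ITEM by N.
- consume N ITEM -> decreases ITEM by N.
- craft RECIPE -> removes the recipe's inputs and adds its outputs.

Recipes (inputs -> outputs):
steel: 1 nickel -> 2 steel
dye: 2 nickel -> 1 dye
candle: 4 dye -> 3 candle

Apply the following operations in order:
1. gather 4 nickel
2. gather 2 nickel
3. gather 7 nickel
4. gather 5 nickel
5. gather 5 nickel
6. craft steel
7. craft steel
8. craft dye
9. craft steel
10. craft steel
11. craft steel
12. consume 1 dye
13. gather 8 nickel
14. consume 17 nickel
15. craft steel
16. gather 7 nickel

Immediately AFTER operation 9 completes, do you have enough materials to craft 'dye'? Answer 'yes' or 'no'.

Answer: yes

Derivation:
After 1 (gather 4 nickel): nickel=4
After 2 (gather 2 nickel): nickel=6
After 3 (gather 7 nickel): nickel=13
After 4 (gather 5 nickel): nickel=18
After 5 (gather 5 nickel): nickel=23
After 6 (craft steel): nickel=22 steel=2
After 7 (craft steel): nickel=21 steel=4
After 8 (craft dye): dye=1 nickel=19 steel=4
After 9 (craft steel): dye=1 nickel=18 steel=6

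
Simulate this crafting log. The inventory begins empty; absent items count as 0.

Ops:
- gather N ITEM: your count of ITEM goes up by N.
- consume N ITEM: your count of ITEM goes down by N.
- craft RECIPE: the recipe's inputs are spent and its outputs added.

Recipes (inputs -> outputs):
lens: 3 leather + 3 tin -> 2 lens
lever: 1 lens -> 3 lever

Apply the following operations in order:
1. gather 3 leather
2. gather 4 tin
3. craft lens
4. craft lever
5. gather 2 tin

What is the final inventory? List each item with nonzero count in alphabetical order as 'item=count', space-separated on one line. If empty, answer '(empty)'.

After 1 (gather 3 leather): leather=3
After 2 (gather 4 tin): leather=3 tin=4
After 3 (craft lens): lens=2 tin=1
After 4 (craft lever): lens=1 lever=3 tin=1
After 5 (gather 2 tin): lens=1 lever=3 tin=3

Answer: lens=1 lever=3 tin=3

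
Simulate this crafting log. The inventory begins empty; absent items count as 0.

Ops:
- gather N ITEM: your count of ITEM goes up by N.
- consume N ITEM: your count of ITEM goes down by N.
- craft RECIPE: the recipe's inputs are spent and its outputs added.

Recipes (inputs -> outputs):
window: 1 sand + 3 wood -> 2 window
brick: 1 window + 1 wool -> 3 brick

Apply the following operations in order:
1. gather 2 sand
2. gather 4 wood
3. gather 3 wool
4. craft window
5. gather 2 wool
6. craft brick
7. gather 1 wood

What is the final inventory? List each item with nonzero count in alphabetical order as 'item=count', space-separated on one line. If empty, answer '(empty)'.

Answer: brick=3 sand=1 window=1 wood=2 wool=4

Derivation:
After 1 (gather 2 sand): sand=2
After 2 (gather 4 wood): sand=2 wood=4
After 3 (gather 3 wool): sand=2 wood=4 wool=3
After 4 (craft window): sand=1 window=2 wood=1 wool=3
After 5 (gather 2 wool): sand=1 window=2 wood=1 wool=5
After 6 (craft brick): brick=3 sand=1 window=1 wood=1 wool=4
After 7 (gather 1 wood): brick=3 sand=1 window=1 wood=2 wool=4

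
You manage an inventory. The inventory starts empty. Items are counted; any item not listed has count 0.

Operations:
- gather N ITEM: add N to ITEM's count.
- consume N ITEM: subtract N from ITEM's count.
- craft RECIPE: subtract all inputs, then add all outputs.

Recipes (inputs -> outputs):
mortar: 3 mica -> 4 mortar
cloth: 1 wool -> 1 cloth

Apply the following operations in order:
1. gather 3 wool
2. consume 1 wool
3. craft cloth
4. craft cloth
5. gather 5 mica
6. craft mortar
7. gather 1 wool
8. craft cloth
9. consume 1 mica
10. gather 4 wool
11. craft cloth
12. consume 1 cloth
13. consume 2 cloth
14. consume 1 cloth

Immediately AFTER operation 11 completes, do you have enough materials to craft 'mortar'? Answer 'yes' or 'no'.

After 1 (gather 3 wool): wool=3
After 2 (consume 1 wool): wool=2
After 3 (craft cloth): cloth=1 wool=1
After 4 (craft cloth): cloth=2
After 5 (gather 5 mica): cloth=2 mica=5
After 6 (craft mortar): cloth=2 mica=2 mortar=4
After 7 (gather 1 wool): cloth=2 mica=2 mortar=4 wool=1
After 8 (craft cloth): cloth=3 mica=2 mortar=4
After 9 (consume 1 mica): cloth=3 mica=1 mortar=4
After 10 (gather 4 wool): cloth=3 mica=1 mortar=4 wool=4
After 11 (craft cloth): cloth=4 mica=1 mortar=4 wool=3

Answer: no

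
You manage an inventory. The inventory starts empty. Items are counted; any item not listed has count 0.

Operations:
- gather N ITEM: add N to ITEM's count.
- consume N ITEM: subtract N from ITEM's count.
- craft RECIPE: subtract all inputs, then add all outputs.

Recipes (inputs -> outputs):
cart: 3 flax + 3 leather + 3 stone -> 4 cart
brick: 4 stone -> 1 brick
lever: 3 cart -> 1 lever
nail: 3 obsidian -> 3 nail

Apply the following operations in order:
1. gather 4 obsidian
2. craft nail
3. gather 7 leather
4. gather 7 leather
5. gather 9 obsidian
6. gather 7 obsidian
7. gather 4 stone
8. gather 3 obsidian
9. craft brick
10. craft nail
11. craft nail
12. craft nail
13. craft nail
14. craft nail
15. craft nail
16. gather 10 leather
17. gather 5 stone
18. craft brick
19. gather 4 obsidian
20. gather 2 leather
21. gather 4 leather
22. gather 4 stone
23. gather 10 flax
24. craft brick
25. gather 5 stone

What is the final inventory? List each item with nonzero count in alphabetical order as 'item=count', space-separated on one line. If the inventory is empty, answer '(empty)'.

After 1 (gather 4 obsidian): obsidian=4
After 2 (craft nail): nail=3 obsidian=1
After 3 (gather 7 leather): leather=7 nail=3 obsidian=1
After 4 (gather 7 leather): leather=14 nail=3 obsidian=1
After 5 (gather 9 obsidian): leather=14 nail=3 obsidian=10
After 6 (gather 7 obsidian): leather=14 nail=3 obsidian=17
After 7 (gather 4 stone): leather=14 nail=3 obsidian=17 stone=4
After 8 (gather 3 obsidian): leather=14 nail=3 obsidian=20 stone=4
After 9 (craft brick): brick=1 leather=14 nail=3 obsidian=20
After 10 (craft nail): brick=1 leather=14 nail=6 obsidian=17
After 11 (craft nail): brick=1 leather=14 nail=9 obsidian=14
After 12 (craft nail): brick=1 leather=14 nail=12 obsidian=11
After 13 (craft nail): brick=1 leather=14 nail=15 obsidian=8
After 14 (craft nail): brick=1 leather=14 nail=18 obsidian=5
After 15 (craft nail): brick=1 leather=14 nail=21 obsidian=2
After 16 (gather 10 leather): brick=1 leather=24 nail=21 obsidian=2
After 17 (gather 5 stone): brick=1 leather=24 nail=21 obsidian=2 stone=5
After 18 (craft brick): brick=2 leather=24 nail=21 obsidian=2 stone=1
After 19 (gather 4 obsidian): brick=2 leather=24 nail=21 obsidian=6 stone=1
After 20 (gather 2 leather): brick=2 leather=26 nail=21 obsidian=6 stone=1
After 21 (gather 4 leather): brick=2 leather=30 nail=21 obsidian=6 stone=1
After 22 (gather 4 stone): brick=2 leather=30 nail=21 obsidian=6 stone=5
After 23 (gather 10 flax): brick=2 flax=10 leather=30 nail=21 obsidian=6 stone=5
After 24 (craft brick): brick=3 flax=10 leather=30 nail=21 obsidian=6 stone=1
After 25 (gather 5 stone): brick=3 flax=10 leather=30 nail=21 obsidian=6 stone=6

Answer: brick=3 flax=10 leather=30 nail=21 obsidian=6 stone=6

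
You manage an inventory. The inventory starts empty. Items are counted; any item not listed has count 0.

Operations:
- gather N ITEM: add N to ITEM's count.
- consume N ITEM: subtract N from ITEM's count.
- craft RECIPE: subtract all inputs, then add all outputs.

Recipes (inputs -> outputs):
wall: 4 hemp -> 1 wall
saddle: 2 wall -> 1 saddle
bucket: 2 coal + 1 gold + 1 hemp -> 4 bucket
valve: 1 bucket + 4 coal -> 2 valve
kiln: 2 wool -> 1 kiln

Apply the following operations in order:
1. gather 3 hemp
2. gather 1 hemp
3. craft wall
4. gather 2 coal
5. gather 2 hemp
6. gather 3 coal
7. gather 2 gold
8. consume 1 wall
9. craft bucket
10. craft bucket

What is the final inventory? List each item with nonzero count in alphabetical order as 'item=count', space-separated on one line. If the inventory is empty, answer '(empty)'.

Answer: bucket=8 coal=1

Derivation:
After 1 (gather 3 hemp): hemp=3
After 2 (gather 1 hemp): hemp=4
After 3 (craft wall): wall=1
After 4 (gather 2 coal): coal=2 wall=1
After 5 (gather 2 hemp): coal=2 hemp=2 wall=1
After 6 (gather 3 coal): coal=5 hemp=2 wall=1
After 7 (gather 2 gold): coal=5 gold=2 hemp=2 wall=1
After 8 (consume 1 wall): coal=5 gold=2 hemp=2
After 9 (craft bucket): bucket=4 coal=3 gold=1 hemp=1
After 10 (craft bucket): bucket=8 coal=1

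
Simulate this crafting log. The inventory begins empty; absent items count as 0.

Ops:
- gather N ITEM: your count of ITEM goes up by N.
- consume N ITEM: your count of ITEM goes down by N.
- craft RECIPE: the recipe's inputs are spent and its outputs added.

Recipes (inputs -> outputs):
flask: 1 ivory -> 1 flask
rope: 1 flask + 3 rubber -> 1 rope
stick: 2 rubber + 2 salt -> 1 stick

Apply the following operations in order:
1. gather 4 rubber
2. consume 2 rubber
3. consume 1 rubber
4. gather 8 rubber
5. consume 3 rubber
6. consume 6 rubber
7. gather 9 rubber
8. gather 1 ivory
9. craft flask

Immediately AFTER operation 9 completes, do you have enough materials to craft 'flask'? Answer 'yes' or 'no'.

After 1 (gather 4 rubber): rubber=4
After 2 (consume 2 rubber): rubber=2
After 3 (consume 1 rubber): rubber=1
After 4 (gather 8 rubber): rubber=9
After 5 (consume 3 rubber): rubber=6
After 6 (consume 6 rubber): (empty)
After 7 (gather 9 rubber): rubber=9
After 8 (gather 1 ivory): ivory=1 rubber=9
After 9 (craft flask): flask=1 rubber=9

Answer: no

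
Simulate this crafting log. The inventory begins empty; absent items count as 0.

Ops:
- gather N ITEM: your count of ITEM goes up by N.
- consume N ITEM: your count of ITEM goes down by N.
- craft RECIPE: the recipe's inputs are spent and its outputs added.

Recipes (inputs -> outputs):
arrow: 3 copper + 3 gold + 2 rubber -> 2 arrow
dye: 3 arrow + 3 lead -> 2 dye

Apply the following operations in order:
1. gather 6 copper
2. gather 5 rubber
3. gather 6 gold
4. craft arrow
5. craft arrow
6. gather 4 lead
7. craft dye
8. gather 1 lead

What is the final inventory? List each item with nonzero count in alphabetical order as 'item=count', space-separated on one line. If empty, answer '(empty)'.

After 1 (gather 6 copper): copper=6
After 2 (gather 5 rubber): copper=6 rubber=5
After 3 (gather 6 gold): copper=6 gold=6 rubber=5
After 4 (craft arrow): arrow=2 copper=3 gold=3 rubber=3
After 5 (craft arrow): arrow=4 rubber=1
After 6 (gather 4 lead): arrow=4 lead=4 rubber=1
After 7 (craft dye): arrow=1 dye=2 lead=1 rubber=1
After 8 (gather 1 lead): arrow=1 dye=2 lead=2 rubber=1

Answer: arrow=1 dye=2 lead=2 rubber=1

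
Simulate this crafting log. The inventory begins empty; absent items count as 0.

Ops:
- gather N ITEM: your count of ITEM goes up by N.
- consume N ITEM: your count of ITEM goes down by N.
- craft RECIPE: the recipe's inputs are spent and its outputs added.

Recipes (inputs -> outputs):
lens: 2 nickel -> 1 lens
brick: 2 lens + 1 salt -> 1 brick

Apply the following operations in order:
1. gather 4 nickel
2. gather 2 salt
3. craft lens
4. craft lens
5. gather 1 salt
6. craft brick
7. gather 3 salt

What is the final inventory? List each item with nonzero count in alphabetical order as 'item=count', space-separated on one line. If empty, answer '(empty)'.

Answer: brick=1 salt=5

Derivation:
After 1 (gather 4 nickel): nickel=4
After 2 (gather 2 salt): nickel=4 salt=2
After 3 (craft lens): lens=1 nickel=2 salt=2
After 4 (craft lens): lens=2 salt=2
After 5 (gather 1 salt): lens=2 salt=3
After 6 (craft brick): brick=1 salt=2
After 7 (gather 3 salt): brick=1 salt=5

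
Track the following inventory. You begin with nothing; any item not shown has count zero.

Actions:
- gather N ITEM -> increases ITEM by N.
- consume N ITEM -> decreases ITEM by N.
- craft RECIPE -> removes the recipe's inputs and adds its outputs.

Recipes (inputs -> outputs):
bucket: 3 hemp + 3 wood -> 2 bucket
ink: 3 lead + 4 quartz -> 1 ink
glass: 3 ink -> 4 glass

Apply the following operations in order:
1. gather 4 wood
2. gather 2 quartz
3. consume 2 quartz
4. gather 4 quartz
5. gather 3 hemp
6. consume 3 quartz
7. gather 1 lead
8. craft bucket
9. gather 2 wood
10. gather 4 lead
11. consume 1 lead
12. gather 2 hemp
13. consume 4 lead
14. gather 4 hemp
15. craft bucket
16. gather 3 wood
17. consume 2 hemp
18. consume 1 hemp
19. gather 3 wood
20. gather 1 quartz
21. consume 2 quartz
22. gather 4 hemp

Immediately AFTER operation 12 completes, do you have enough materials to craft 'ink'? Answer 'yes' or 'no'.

Answer: no

Derivation:
After 1 (gather 4 wood): wood=4
After 2 (gather 2 quartz): quartz=2 wood=4
After 3 (consume 2 quartz): wood=4
After 4 (gather 4 quartz): quartz=4 wood=4
After 5 (gather 3 hemp): hemp=3 quartz=4 wood=4
After 6 (consume 3 quartz): hemp=3 quartz=1 wood=4
After 7 (gather 1 lead): hemp=3 lead=1 quartz=1 wood=4
After 8 (craft bucket): bucket=2 lead=1 quartz=1 wood=1
After 9 (gather 2 wood): bucket=2 lead=1 quartz=1 wood=3
After 10 (gather 4 lead): bucket=2 lead=5 quartz=1 wood=3
After 11 (consume 1 lead): bucket=2 lead=4 quartz=1 wood=3
After 12 (gather 2 hemp): bucket=2 hemp=2 lead=4 quartz=1 wood=3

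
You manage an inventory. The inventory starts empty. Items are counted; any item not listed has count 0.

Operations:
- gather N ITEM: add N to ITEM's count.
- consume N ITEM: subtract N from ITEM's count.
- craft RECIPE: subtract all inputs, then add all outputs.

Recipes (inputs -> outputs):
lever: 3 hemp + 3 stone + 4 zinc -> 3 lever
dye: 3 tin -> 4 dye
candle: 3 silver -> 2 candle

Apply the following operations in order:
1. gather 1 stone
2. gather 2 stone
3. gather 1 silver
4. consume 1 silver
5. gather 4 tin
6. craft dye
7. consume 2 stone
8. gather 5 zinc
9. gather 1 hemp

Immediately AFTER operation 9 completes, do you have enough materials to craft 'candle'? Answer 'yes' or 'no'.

Answer: no

Derivation:
After 1 (gather 1 stone): stone=1
After 2 (gather 2 stone): stone=3
After 3 (gather 1 silver): silver=1 stone=3
After 4 (consume 1 silver): stone=3
After 5 (gather 4 tin): stone=3 tin=4
After 6 (craft dye): dye=4 stone=3 tin=1
After 7 (consume 2 stone): dye=4 stone=1 tin=1
After 8 (gather 5 zinc): dye=4 stone=1 tin=1 zinc=5
After 9 (gather 1 hemp): dye=4 hemp=1 stone=1 tin=1 zinc=5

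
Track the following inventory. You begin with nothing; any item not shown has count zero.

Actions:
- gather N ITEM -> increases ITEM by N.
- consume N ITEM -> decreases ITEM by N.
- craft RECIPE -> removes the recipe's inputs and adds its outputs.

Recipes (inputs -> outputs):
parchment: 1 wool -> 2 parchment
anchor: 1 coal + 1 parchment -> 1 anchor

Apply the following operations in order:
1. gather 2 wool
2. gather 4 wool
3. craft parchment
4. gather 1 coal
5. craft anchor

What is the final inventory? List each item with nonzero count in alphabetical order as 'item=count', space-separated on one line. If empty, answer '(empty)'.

After 1 (gather 2 wool): wool=2
After 2 (gather 4 wool): wool=6
After 3 (craft parchment): parchment=2 wool=5
After 4 (gather 1 coal): coal=1 parchment=2 wool=5
After 5 (craft anchor): anchor=1 parchment=1 wool=5

Answer: anchor=1 parchment=1 wool=5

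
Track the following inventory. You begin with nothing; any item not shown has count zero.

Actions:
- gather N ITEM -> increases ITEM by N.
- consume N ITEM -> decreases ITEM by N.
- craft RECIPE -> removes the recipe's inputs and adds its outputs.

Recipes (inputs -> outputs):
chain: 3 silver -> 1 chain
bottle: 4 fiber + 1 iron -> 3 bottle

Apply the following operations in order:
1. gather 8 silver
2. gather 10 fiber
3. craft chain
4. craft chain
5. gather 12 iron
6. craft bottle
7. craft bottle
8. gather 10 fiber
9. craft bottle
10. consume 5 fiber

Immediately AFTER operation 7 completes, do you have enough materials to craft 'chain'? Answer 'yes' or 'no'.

After 1 (gather 8 silver): silver=8
After 2 (gather 10 fiber): fiber=10 silver=8
After 3 (craft chain): chain=1 fiber=10 silver=5
After 4 (craft chain): chain=2 fiber=10 silver=2
After 5 (gather 12 iron): chain=2 fiber=10 iron=12 silver=2
After 6 (craft bottle): bottle=3 chain=2 fiber=6 iron=11 silver=2
After 7 (craft bottle): bottle=6 chain=2 fiber=2 iron=10 silver=2

Answer: no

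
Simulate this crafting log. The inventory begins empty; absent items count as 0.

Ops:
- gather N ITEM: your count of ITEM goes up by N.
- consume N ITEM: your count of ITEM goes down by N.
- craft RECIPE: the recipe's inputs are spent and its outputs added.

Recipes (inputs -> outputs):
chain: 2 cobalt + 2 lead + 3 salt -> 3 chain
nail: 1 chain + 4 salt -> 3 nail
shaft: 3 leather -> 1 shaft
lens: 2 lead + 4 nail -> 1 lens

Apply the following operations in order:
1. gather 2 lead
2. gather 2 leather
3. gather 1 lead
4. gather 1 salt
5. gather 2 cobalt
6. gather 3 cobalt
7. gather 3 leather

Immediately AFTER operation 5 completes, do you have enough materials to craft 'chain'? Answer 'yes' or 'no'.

After 1 (gather 2 lead): lead=2
After 2 (gather 2 leather): lead=2 leather=2
After 3 (gather 1 lead): lead=3 leather=2
After 4 (gather 1 salt): lead=3 leather=2 salt=1
After 5 (gather 2 cobalt): cobalt=2 lead=3 leather=2 salt=1

Answer: no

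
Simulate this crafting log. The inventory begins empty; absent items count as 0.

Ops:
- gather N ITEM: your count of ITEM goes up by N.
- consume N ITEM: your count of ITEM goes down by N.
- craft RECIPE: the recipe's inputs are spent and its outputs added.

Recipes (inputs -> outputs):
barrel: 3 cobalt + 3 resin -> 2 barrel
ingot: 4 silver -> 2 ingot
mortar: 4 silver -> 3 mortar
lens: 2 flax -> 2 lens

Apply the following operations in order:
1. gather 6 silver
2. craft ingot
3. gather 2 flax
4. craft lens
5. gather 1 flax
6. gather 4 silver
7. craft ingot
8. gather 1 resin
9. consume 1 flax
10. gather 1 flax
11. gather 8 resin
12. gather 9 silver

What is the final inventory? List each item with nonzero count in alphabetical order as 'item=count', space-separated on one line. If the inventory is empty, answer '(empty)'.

Answer: flax=1 ingot=4 lens=2 resin=9 silver=11

Derivation:
After 1 (gather 6 silver): silver=6
After 2 (craft ingot): ingot=2 silver=2
After 3 (gather 2 flax): flax=2 ingot=2 silver=2
After 4 (craft lens): ingot=2 lens=2 silver=2
After 5 (gather 1 flax): flax=1 ingot=2 lens=2 silver=2
After 6 (gather 4 silver): flax=1 ingot=2 lens=2 silver=6
After 7 (craft ingot): flax=1 ingot=4 lens=2 silver=2
After 8 (gather 1 resin): flax=1 ingot=4 lens=2 resin=1 silver=2
After 9 (consume 1 flax): ingot=4 lens=2 resin=1 silver=2
After 10 (gather 1 flax): flax=1 ingot=4 lens=2 resin=1 silver=2
After 11 (gather 8 resin): flax=1 ingot=4 lens=2 resin=9 silver=2
After 12 (gather 9 silver): flax=1 ingot=4 lens=2 resin=9 silver=11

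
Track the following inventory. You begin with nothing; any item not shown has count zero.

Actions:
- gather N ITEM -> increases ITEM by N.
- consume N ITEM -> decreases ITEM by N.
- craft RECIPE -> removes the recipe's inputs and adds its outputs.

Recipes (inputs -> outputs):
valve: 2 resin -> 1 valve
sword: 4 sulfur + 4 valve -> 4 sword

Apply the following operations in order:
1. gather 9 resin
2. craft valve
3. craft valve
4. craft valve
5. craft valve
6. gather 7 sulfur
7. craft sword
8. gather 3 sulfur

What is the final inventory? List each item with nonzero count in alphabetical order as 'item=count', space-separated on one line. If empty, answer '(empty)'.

Answer: resin=1 sulfur=6 sword=4

Derivation:
After 1 (gather 9 resin): resin=9
After 2 (craft valve): resin=7 valve=1
After 3 (craft valve): resin=5 valve=2
After 4 (craft valve): resin=3 valve=3
After 5 (craft valve): resin=1 valve=4
After 6 (gather 7 sulfur): resin=1 sulfur=7 valve=4
After 7 (craft sword): resin=1 sulfur=3 sword=4
After 8 (gather 3 sulfur): resin=1 sulfur=6 sword=4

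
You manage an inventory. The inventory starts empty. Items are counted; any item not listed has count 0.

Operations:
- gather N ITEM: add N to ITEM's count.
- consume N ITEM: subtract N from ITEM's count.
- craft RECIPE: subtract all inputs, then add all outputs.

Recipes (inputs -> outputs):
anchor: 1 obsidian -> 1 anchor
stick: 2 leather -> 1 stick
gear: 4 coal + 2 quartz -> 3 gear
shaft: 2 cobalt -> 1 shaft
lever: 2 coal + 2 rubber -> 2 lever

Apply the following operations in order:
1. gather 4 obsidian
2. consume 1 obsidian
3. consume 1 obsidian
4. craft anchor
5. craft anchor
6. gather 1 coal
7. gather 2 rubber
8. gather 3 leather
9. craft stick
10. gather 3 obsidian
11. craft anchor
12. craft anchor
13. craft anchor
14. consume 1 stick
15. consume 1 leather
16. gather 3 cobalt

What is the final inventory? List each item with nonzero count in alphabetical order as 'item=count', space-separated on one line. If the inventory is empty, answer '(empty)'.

After 1 (gather 4 obsidian): obsidian=4
After 2 (consume 1 obsidian): obsidian=3
After 3 (consume 1 obsidian): obsidian=2
After 4 (craft anchor): anchor=1 obsidian=1
After 5 (craft anchor): anchor=2
After 6 (gather 1 coal): anchor=2 coal=1
After 7 (gather 2 rubber): anchor=2 coal=1 rubber=2
After 8 (gather 3 leather): anchor=2 coal=1 leather=3 rubber=2
After 9 (craft stick): anchor=2 coal=1 leather=1 rubber=2 stick=1
After 10 (gather 3 obsidian): anchor=2 coal=1 leather=1 obsidian=3 rubber=2 stick=1
After 11 (craft anchor): anchor=3 coal=1 leather=1 obsidian=2 rubber=2 stick=1
After 12 (craft anchor): anchor=4 coal=1 leather=1 obsidian=1 rubber=2 stick=1
After 13 (craft anchor): anchor=5 coal=1 leather=1 rubber=2 stick=1
After 14 (consume 1 stick): anchor=5 coal=1 leather=1 rubber=2
After 15 (consume 1 leather): anchor=5 coal=1 rubber=2
After 16 (gather 3 cobalt): anchor=5 coal=1 cobalt=3 rubber=2

Answer: anchor=5 coal=1 cobalt=3 rubber=2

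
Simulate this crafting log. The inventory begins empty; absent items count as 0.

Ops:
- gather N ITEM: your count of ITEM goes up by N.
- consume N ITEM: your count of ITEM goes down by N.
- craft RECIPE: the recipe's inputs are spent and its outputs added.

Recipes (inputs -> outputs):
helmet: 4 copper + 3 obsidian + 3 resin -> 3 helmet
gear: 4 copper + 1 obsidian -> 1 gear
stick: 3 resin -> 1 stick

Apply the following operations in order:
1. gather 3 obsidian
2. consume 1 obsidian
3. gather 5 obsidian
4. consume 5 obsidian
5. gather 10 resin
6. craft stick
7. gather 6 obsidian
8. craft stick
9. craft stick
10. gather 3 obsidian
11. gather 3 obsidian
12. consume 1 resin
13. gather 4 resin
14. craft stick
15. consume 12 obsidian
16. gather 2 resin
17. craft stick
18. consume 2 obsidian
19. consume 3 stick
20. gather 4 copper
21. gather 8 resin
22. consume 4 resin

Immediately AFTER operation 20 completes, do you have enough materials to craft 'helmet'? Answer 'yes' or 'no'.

After 1 (gather 3 obsidian): obsidian=3
After 2 (consume 1 obsidian): obsidian=2
After 3 (gather 5 obsidian): obsidian=7
After 4 (consume 5 obsidian): obsidian=2
After 5 (gather 10 resin): obsidian=2 resin=10
After 6 (craft stick): obsidian=2 resin=7 stick=1
After 7 (gather 6 obsidian): obsidian=8 resin=7 stick=1
After 8 (craft stick): obsidian=8 resin=4 stick=2
After 9 (craft stick): obsidian=8 resin=1 stick=3
After 10 (gather 3 obsidian): obsidian=11 resin=1 stick=3
After 11 (gather 3 obsidian): obsidian=14 resin=1 stick=3
After 12 (consume 1 resin): obsidian=14 stick=3
After 13 (gather 4 resin): obsidian=14 resin=4 stick=3
After 14 (craft stick): obsidian=14 resin=1 stick=4
After 15 (consume 12 obsidian): obsidian=2 resin=1 stick=4
After 16 (gather 2 resin): obsidian=2 resin=3 stick=4
After 17 (craft stick): obsidian=2 stick=5
After 18 (consume 2 obsidian): stick=5
After 19 (consume 3 stick): stick=2
After 20 (gather 4 copper): copper=4 stick=2

Answer: no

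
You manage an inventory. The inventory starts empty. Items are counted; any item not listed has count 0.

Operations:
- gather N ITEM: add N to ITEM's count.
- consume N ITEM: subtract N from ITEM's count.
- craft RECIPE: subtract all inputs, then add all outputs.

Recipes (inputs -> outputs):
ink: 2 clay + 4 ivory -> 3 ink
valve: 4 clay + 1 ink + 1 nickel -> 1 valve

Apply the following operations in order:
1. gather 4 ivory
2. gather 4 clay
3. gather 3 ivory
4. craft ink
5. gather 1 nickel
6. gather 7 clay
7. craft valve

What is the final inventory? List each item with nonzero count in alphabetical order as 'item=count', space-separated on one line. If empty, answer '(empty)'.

Answer: clay=5 ink=2 ivory=3 valve=1

Derivation:
After 1 (gather 4 ivory): ivory=4
After 2 (gather 4 clay): clay=4 ivory=4
After 3 (gather 3 ivory): clay=4 ivory=7
After 4 (craft ink): clay=2 ink=3 ivory=3
After 5 (gather 1 nickel): clay=2 ink=3 ivory=3 nickel=1
After 6 (gather 7 clay): clay=9 ink=3 ivory=3 nickel=1
After 7 (craft valve): clay=5 ink=2 ivory=3 valve=1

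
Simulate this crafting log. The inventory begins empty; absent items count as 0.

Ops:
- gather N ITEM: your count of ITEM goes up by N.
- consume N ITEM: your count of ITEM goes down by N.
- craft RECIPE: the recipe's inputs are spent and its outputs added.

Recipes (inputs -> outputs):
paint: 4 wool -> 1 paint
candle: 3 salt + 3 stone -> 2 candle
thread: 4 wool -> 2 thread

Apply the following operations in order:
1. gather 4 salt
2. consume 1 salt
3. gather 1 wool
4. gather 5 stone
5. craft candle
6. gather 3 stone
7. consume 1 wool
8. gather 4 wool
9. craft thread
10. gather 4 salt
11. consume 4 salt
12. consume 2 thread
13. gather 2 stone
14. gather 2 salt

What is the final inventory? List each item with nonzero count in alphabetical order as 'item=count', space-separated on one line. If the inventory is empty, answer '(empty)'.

Answer: candle=2 salt=2 stone=7

Derivation:
After 1 (gather 4 salt): salt=4
After 2 (consume 1 salt): salt=3
After 3 (gather 1 wool): salt=3 wool=1
After 4 (gather 5 stone): salt=3 stone=5 wool=1
After 5 (craft candle): candle=2 stone=2 wool=1
After 6 (gather 3 stone): candle=2 stone=5 wool=1
After 7 (consume 1 wool): candle=2 stone=5
After 8 (gather 4 wool): candle=2 stone=5 wool=4
After 9 (craft thread): candle=2 stone=5 thread=2
After 10 (gather 4 salt): candle=2 salt=4 stone=5 thread=2
After 11 (consume 4 salt): candle=2 stone=5 thread=2
After 12 (consume 2 thread): candle=2 stone=5
After 13 (gather 2 stone): candle=2 stone=7
After 14 (gather 2 salt): candle=2 salt=2 stone=7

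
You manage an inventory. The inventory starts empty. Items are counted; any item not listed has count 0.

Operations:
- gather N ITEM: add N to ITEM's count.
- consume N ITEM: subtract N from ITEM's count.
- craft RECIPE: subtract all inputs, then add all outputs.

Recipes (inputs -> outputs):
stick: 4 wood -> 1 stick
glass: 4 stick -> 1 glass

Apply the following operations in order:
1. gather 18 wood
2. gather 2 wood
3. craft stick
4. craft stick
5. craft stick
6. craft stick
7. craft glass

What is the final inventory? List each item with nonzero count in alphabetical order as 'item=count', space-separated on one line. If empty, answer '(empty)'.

Answer: glass=1 wood=4

Derivation:
After 1 (gather 18 wood): wood=18
After 2 (gather 2 wood): wood=20
After 3 (craft stick): stick=1 wood=16
After 4 (craft stick): stick=2 wood=12
After 5 (craft stick): stick=3 wood=8
After 6 (craft stick): stick=4 wood=4
After 7 (craft glass): glass=1 wood=4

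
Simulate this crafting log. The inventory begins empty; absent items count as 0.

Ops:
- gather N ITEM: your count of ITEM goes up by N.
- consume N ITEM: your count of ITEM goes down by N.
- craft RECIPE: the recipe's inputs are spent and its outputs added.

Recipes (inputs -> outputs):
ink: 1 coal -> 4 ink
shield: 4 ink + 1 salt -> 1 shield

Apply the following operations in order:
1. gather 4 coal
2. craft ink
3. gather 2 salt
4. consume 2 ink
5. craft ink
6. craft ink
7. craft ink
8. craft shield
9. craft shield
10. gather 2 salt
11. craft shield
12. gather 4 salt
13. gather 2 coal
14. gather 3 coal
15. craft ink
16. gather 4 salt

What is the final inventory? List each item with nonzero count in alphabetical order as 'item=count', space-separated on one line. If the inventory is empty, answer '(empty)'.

Answer: coal=4 ink=6 salt=9 shield=3

Derivation:
After 1 (gather 4 coal): coal=4
After 2 (craft ink): coal=3 ink=4
After 3 (gather 2 salt): coal=3 ink=4 salt=2
After 4 (consume 2 ink): coal=3 ink=2 salt=2
After 5 (craft ink): coal=2 ink=6 salt=2
After 6 (craft ink): coal=1 ink=10 salt=2
After 7 (craft ink): ink=14 salt=2
After 8 (craft shield): ink=10 salt=1 shield=1
After 9 (craft shield): ink=6 shield=2
After 10 (gather 2 salt): ink=6 salt=2 shield=2
After 11 (craft shield): ink=2 salt=1 shield=3
After 12 (gather 4 salt): ink=2 salt=5 shield=3
After 13 (gather 2 coal): coal=2 ink=2 salt=5 shield=3
After 14 (gather 3 coal): coal=5 ink=2 salt=5 shield=3
After 15 (craft ink): coal=4 ink=6 salt=5 shield=3
After 16 (gather 4 salt): coal=4 ink=6 salt=9 shield=3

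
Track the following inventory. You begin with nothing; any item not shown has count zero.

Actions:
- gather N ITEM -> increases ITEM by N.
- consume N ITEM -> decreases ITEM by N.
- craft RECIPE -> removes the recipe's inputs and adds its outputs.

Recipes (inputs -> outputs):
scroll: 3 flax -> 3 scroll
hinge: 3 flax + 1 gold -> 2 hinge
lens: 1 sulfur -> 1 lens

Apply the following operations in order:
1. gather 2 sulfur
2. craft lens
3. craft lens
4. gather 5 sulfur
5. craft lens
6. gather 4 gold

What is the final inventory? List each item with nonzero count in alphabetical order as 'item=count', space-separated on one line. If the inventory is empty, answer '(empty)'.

After 1 (gather 2 sulfur): sulfur=2
After 2 (craft lens): lens=1 sulfur=1
After 3 (craft lens): lens=2
After 4 (gather 5 sulfur): lens=2 sulfur=5
After 5 (craft lens): lens=3 sulfur=4
After 6 (gather 4 gold): gold=4 lens=3 sulfur=4

Answer: gold=4 lens=3 sulfur=4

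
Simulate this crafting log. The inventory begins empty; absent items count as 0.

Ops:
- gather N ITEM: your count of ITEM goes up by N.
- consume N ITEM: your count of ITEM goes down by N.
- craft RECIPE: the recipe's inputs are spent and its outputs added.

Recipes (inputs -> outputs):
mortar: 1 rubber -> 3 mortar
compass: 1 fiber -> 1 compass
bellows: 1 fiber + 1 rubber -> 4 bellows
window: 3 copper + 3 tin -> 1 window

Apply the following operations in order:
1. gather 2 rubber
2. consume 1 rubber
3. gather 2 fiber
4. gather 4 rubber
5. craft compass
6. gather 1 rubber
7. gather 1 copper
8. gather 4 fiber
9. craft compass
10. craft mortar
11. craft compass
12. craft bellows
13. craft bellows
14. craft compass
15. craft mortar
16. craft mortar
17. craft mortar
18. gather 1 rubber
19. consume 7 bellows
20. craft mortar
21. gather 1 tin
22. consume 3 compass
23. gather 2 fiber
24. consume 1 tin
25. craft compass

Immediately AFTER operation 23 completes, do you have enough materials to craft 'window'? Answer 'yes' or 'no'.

After 1 (gather 2 rubber): rubber=2
After 2 (consume 1 rubber): rubber=1
After 3 (gather 2 fiber): fiber=2 rubber=1
After 4 (gather 4 rubber): fiber=2 rubber=5
After 5 (craft compass): compass=1 fiber=1 rubber=5
After 6 (gather 1 rubber): compass=1 fiber=1 rubber=6
After 7 (gather 1 copper): compass=1 copper=1 fiber=1 rubber=6
After 8 (gather 4 fiber): compass=1 copper=1 fiber=5 rubber=6
After 9 (craft compass): compass=2 copper=1 fiber=4 rubber=6
After 10 (craft mortar): compass=2 copper=1 fiber=4 mortar=3 rubber=5
After 11 (craft compass): compass=3 copper=1 fiber=3 mortar=3 rubber=5
After 12 (craft bellows): bellows=4 compass=3 copper=1 fiber=2 mortar=3 rubber=4
After 13 (craft bellows): bellows=8 compass=3 copper=1 fiber=1 mortar=3 rubber=3
After 14 (craft compass): bellows=8 compass=4 copper=1 mortar=3 rubber=3
After 15 (craft mortar): bellows=8 compass=4 copper=1 mortar=6 rubber=2
After 16 (craft mortar): bellows=8 compass=4 copper=1 mortar=9 rubber=1
After 17 (craft mortar): bellows=8 compass=4 copper=1 mortar=12
After 18 (gather 1 rubber): bellows=8 compass=4 copper=1 mortar=12 rubber=1
After 19 (consume 7 bellows): bellows=1 compass=4 copper=1 mortar=12 rubber=1
After 20 (craft mortar): bellows=1 compass=4 copper=1 mortar=15
After 21 (gather 1 tin): bellows=1 compass=4 copper=1 mortar=15 tin=1
After 22 (consume 3 compass): bellows=1 compass=1 copper=1 mortar=15 tin=1
After 23 (gather 2 fiber): bellows=1 compass=1 copper=1 fiber=2 mortar=15 tin=1

Answer: no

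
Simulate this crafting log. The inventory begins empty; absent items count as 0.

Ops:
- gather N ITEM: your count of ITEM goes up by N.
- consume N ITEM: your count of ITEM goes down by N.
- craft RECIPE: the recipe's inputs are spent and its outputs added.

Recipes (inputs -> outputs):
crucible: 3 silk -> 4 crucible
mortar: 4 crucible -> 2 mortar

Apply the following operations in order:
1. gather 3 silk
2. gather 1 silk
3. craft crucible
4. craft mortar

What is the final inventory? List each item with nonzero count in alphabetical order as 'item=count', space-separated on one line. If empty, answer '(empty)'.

Answer: mortar=2 silk=1

Derivation:
After 1 (gather 3 silk): silk=3
After 2 (gather 1 silk): silk=4
After 3 (craft crucible): crucible=4 silk=1
After 4 (craft mortar): mortar=2 silk=1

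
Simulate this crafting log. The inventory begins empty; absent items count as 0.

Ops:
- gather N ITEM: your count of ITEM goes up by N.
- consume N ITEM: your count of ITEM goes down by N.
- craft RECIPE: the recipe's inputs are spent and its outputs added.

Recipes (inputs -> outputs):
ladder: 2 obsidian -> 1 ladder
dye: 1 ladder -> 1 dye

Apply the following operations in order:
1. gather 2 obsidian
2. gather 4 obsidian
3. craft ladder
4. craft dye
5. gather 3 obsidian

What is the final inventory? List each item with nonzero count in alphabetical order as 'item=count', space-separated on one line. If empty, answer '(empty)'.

After 1 (gather 2 obsidian): obsidian=2
After 2 (gather 4 obsidian): obsidian=6
After 3 (craft ladder): ladder=1 obsidian=4
After 4 (craft dye): dye=1 obsidian=4
After 5 (gather 3 obsidian): dye=1 obsidian=7

Answer: dye=1 obsidian=7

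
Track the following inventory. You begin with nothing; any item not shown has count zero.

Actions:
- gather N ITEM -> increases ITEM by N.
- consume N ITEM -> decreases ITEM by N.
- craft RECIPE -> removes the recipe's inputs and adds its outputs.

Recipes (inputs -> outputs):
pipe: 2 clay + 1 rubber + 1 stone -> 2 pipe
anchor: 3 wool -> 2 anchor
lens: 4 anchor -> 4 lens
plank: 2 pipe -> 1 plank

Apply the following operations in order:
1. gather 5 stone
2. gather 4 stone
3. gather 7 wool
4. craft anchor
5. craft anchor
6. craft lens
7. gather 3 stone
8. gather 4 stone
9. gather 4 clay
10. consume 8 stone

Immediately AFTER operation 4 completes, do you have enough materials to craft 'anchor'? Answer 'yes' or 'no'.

After 1 (gather 5 stone): stone=5
After 2 (gather 4 stone): stone=9
After 3 (gather 7 wool): stone=9 wool=7
After 4 (craft anchor): anchor=2 stone=9 wool=4

Answer: yes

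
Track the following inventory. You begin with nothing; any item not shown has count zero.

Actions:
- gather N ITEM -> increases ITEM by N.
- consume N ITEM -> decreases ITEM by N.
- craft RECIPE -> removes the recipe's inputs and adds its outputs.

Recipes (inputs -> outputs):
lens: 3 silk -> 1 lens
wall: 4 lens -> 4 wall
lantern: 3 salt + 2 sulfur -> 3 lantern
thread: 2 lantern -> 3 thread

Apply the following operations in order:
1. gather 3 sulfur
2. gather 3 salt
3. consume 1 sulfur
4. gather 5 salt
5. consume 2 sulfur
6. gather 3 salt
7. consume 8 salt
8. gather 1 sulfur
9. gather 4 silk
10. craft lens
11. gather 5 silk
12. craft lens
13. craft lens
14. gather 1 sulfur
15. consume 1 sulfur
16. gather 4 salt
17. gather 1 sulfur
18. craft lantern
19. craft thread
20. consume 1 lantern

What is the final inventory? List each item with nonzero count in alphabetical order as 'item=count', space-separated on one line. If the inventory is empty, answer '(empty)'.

Answer: lens=3 salt=4 thread=3

Derivation:
After 1 (gather 3 sulfur): sulfur=3
After 2 (gather 3 salt): salt=3 sulfur=3
After 3 (consume 1 sulfur): salt=3 sulfur=2
After 4 (gather 5 salt): salt=8 sulfur=2
After 5 (consume 2 sulfur): salt=8
After 6 (gather 3 salt): salt=11
After 7 (consume 8 salt): salt=3
After 8 (gather 1 sulfur): salt=3 sulfur=1
After 9 (gather 4 silk): salt=3 silk=4 sulfur=1
After 10 (craft lens): lens=1 salt=3 silk=1 sulfur=1
After 11 (gather 5 silk): lens=1 salt=3 silk=6 sulfur=1
After 12 (craft lens): lens=2 salt=3 silk=3 sulfur=1
After 13 (craft lens): lens=3 salt=3 sulfur=1
After 14 (gather 1 sulfur): lens=3 salt=3 sulfur=2
After 15 (consume 1 sulfur): lens=3 salt=3 sulfur=1
After 16 (gather 4 salt): lens=3 salt=7 sulfur=1
After 17 (gather 1 sulfur): lens=3 salt=7 sulfur=2
After 18 (craft lantern): lantern=3 lens=3 salt=4
After 19 (craft thread): lantern=1 lens=3 salt=4 thread=3
After 20 (consume 1 lantern): lens=3 salt=4 thread=3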